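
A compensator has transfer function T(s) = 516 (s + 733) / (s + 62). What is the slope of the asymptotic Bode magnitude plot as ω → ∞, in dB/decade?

0 dB/decade

With 1 zero and 1 pole, the high-frequency asymptotic slope is 20 × (1 − 1) = 0 dB/decade.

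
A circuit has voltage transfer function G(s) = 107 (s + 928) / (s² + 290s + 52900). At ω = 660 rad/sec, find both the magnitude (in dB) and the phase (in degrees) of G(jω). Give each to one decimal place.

|G| = -10.9 dB, ∠G = -118.0°

|j660 + 928| = √(660² + 928²) = 1139
|(j660)² + 290(j660) + 52900| = |-3.827e+05 + j1.914e+05| = 4.279e+05
|G(j660)| = 107 × 1139 / 4.279e+05 = 0.28476
20 log₁₀(0.28476) = -10.91 dB
∠(j660 + 928) = arctan(660/928) = 35.42°
∠[(j660)² + 290(j660) + 52900] = ∠[-3.827e+05 + j1.914e+05] = 153.43°
∠G(j660) = 35.42° − 153.43° = -118.01°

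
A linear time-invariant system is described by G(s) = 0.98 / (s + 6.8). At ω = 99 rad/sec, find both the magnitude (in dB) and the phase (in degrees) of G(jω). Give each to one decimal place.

|G| = -40.1 dB, ∠G = -86.1°

|j99 + 6.8| = √(99² + 6.8²) = 99.23
|G(j99)| = 0.98 / 99.23 = 0.0098757
20 log₁₀(0.0098757) = -40.11 dB
∠(j99 + 6.8) = arctan(99/6.8) = 86.07°
∠G(j99) = −86.07° = -86.07°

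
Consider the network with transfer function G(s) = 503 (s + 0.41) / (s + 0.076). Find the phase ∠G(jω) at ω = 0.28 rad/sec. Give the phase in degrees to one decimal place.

∠(j0.28 + 0.41) = arctan(0.28/0.41) = 34.33°
∠(j0.28 + 0.076) = arctan(0.28/0.076) = 74.81°
∠G(j0.28) = 34.33° − 74.81° = -40.48°

-40.5°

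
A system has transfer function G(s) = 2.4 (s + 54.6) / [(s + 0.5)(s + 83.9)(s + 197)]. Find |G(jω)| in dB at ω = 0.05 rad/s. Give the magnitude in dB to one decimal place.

-36.0 dB

|j0.05 + 54.6| = √(0.05² + 54.6²) = 54.6
|j0.05 + 0.5| = √(0.05² + 0.5²) = 0.5025
|j0.05 + 83.9| = √(0.05² + 83.9²) = 83.9
|j0.05 + 197| = √(0.05² + 197²) = 197
|G(j0.05)| = 2.4 × 54.6 / (0.5025 × 83.9 × 197) = 0.015778
20 log₁₀(0.015778) = -36.04 dB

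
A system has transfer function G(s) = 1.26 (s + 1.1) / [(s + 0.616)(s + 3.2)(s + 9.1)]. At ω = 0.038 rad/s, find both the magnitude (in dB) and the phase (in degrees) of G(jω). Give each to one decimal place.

|j0.038 + 1.1| = √(0.038² + 1.1²) = 1.101
|j0.038 + 0.616| = √(0.038² + 0.616²) = 0.6172
|j0.038 + 3.2| = √(0.038² + 3.2²) = 3.2
|j0.038 + 9.1| = √(0.038² + 9.1²) = 9.1
|G(j0.038)| = 1.26 × 1.101 / (0.6172 × 3.2 × 9.1) = 0.07716
20 log₁₀(0.07716) = -22.25 dB
∠(j0.038 + 1.1) = arctan(0.038/1.1) = 1.98°
∠(j0.038 + 0.616) = arctan(0.038/0.616) = 3.53°
∠(j0.038 + 3.2) = arctan(0.038/3.2) = 0.68°
∠(j0.038 + 9.1) = arctan(0.038/9.1) = 0.24°
∠G(j0.038) = 1.98° − (3.53° + 0.68° + 0.24°) = -2.47°

|G| = -22.3 dB, ∠G = -2.5°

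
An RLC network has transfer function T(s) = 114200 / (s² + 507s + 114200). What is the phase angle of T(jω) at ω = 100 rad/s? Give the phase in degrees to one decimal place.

∠[(j100)² + 507(j100) + 114200] = ∠[1.042e+05 + j50700] = 25.95°
∠T(j100) = −25.95° = -25.95°

-25.9°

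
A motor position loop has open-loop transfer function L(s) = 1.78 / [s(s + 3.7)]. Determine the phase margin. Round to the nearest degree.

83°

Gain crossover: |L(jω)| = 1 at ω ≈ 0.477 rad/s.
∠L(j0.477) = −90° − arctan(0.477/3.7) ≈ -97.35°
PM = 180° + (-97.35°) = 82.65°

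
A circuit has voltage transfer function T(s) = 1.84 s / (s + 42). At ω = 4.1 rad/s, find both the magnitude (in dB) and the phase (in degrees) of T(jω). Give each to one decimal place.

|T| = -15.0 dB, ∠T = 84.4°

|j4.1| = 4.1
|j4.1 + 42| = √(4.1² + 42²) = 42.2
|T(j4.1)| = 1.84 × 4.1 / 42.2 = 0.17877
20 log₁₀(0.17877) = -14.95 dB
∠(j4.1) = 90.00°
∠(j4.1 + 42) = arctan(4.1/42) = 5.58°
∠T(j4.1) = 90.00° − 5.58° = 84.42°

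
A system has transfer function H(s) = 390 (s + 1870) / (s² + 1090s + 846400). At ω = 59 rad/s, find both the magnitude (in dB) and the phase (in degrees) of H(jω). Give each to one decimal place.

|H| = -1.3 dB, ∠H = -2.6°

|j59 + 1870| = √(59² + 1870²) = 1871
|(j59)² + 1090(j59) + 846400| = |8.4292e+05 + j64310| = 8.454e+05
|H(j59)| = 390 × 1871 / 8.454e+05 = 0.86313
20 log₁₀(0.86313) = -1.28 dB
∠(j59 + 1870) = arctan(59/1870) = 1.81°
∠[(j59)² + 1090(j59) + 846400] = ∠[8.4292e+05 + j64310] = 4.36°
∠H(j59) = 1.81° − 4.36° = -2.56°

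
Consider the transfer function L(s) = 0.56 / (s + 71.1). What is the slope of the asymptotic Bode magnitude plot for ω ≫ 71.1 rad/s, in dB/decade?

-20 dB/decade

With 0 zeros and 1 pole, the high-frequency asymptotic slope is 20 × (0 − 1) = -20 dB/decade.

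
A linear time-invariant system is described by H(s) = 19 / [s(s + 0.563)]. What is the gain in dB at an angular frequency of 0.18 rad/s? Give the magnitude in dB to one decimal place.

|j0.18 + 0.563| = √(0.18² + 0.563²) = 0.5911
|j0.18| = 0.18
|H(j0.18)| = 19 / (0.5911 × 0.18) = 178.58
20 log₁₀(178.58) = 45.04 dB

45.0 dB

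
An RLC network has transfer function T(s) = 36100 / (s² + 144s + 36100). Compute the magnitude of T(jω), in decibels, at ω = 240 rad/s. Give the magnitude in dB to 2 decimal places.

-1.04 dB

|(j240)² + 144(j240) + 36100| = |-21500 + j34560| = 4.07e+04
|T(j240)| = 36100 / 4.07e+04 = 0.88694
20 log₁₀(0.88694) = -1.042 dB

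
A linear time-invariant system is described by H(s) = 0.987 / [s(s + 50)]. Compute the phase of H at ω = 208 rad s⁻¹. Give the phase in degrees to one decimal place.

∠(j208 + 50) = arctan(208/50) = 76.48°
∠(j208) = 90.00°
∠H(j208) = − (76.48° + 90.00°) = -166.48°

-166.5°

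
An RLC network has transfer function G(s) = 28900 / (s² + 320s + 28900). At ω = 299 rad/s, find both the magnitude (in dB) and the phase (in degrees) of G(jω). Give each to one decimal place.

|G| = -11.9 dB, ∠G = -122.3°

|(j299)² + 320(j299) + 28900| = |-60501 + j95680| = 1.132e+05
|G(j299)| = 28900 / 1.132e+05 = 0.25529
20 log₁₀(0.25529) = -11.86 dB
∠[(j299)² + 320(j299) + 28900] = ∠[-60501 + j95680] = 122.31°
∠G(j299) = −122.31° = -122.31°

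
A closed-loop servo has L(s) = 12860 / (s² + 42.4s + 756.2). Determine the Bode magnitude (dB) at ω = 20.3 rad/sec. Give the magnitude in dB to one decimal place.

22.8 dB

|(j20.3)² + 42.4(j20.3) + 756.2| = |344.11 + j860.72| = 927
|L(j20.3)| = 12860 / 927 = 13.873
20 log₁₀(13.873) = 22.84 dB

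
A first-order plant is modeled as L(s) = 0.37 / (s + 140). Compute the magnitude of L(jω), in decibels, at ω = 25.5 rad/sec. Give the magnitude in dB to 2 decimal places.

|j25.5 + 140| = √(25.5² + 140²) = 142.3
|L(j25.5)| = 0.37 / 142.3 = 0.0026001
20 log₁₀(0.0026001) = -51.700 dB

-51.70 dB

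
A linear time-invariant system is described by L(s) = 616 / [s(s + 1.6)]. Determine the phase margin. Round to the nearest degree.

Gain crossover: |L(jω)| = 1 at ω ≈ 24.8 rad s⁻¹.
∠L(j24.8) = −90° − arctan(24.8/1.6) ≈ -176.31°
PM = 180° + (-176.31°) = 3.69°

4 deg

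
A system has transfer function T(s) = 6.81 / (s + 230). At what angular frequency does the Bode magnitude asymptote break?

230 rad s⁻¹

The single real pole at s = −230 gives a corner at ω = 230 rad s⁻¹.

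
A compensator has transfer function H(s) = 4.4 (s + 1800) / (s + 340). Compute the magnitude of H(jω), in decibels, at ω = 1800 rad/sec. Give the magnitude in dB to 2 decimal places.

|j1800 + 1800| = √(1800² + 1800²) = 2546
|j1800 + 340| = √(1800² + 340²) = 1832
|H(j1800)| = 4.4 × 2546 / 1832 = 6.1144
20 log₁₀(6.1144) = 15.727 dB

15.73 dB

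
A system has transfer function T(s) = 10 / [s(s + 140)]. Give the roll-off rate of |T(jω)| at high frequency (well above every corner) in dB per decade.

-40 dB/decade

With 0 zeros and 2 poles, the high-frequency asymptotic slope is 20 × (0 − 2) = -40 dB/decade.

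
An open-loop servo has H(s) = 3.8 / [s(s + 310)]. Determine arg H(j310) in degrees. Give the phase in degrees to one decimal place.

-135.0°

∠(j310 + 310) = arctan(310/310) = 45.00°
∠(j310) = 90.00°
∠H(j310) = − (45.00° + 90.00°) = -135.00°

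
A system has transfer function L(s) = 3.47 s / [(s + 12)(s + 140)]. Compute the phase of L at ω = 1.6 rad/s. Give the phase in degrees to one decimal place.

81.8°

∠(j1.6) = 90.00°
∠(j1.6 + 12) = arctan(1.6/12) = 7.59°
∠(j1.6 + 140) = arctan(1.6/140) = 0.65°
∠L(j1.6) = 90.00° − (7.59° + 0.65°) = 81.75°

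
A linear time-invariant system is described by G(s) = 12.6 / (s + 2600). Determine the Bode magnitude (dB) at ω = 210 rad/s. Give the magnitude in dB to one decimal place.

|j210 + 2600| = √(210² + 2600²) = 2608
|G(j210)| = 12.6 / 2608 = 0.0048304
20 log₁₀(0.0048304) = -46.32 dB

-46.3 dB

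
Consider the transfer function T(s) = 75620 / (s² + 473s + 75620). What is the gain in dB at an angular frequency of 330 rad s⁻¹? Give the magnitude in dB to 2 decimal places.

|(j330)² + 473(j330) + 75620| = |-33280 + j1.5609e+05| = 1.596e+05
|T(j330)| = 75620 / 1.596e+05 = 0.47381
20 log₁₀(0.47381) = -6.488 dB

-6.49 dB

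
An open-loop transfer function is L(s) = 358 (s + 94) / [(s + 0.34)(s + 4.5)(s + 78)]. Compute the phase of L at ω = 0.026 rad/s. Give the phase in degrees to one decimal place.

-4.7°

∠(j0.026 + 94) = arctan(0.026/94) = 0.02°
∠(j0.026 + 0.34) = arctan(0.026/0.34) = 4.37°
∠(j0.026 + 4.5) = arctan(0.026/4.5) = 0.33°
∠(j0.026 + 78) = arctan(0.026/78) = 0.02°
∠L(j0.026) = 0.02° − (4.37° + 0.33° + 0.02°) = -4.71°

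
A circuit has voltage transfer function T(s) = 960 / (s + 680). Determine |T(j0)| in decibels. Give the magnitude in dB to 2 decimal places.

T(0) = 960 / 680 = 1.4118
20 log₁₀(1.4118) = 2.995 dB

3.00 dB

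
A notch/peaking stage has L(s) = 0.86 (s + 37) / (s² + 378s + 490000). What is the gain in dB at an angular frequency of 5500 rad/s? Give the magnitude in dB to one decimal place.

-76.0 dB

|j5500 + 37| = √(5500² + 37²) = 5500
|(j5500)² + 378(j5500) + 490000| = |-2.976e+07 + j2.079e+06| = 2.983e+07
|L(j5500)| = 0.86 × 5500 / 2.983e+07 = 0.00015856
20 log₁₀(0.00015856) = -76.00 dB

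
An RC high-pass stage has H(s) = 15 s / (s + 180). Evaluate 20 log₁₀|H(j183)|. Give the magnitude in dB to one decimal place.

20.6 dB

|j183| = 183
|j183 + 180| = √(183² + 180²) = 256.7
|H(j183)| = 15 × 183 / 256.7 = 10.694
20 log₁₀(10.694) = 20.58 dB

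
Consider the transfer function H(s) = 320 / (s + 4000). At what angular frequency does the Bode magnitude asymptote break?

The single real pole at s = −4000 gives a corner at ω = 4000 rad/s.

4000 rad/s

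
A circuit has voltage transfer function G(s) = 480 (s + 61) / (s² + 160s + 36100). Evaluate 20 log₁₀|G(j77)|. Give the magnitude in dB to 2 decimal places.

|j77 + 61| = √(77² + 61²) = 98.23
|(j77)² + 160(j77) + 36100| = |30171 + j12320| = 3.259e+04
|G(j77)| = 480 × 98.23 / 3.259e+04 = 1.4469
20 log₁₀(1.4469) = 3.209 dB

3.21 dB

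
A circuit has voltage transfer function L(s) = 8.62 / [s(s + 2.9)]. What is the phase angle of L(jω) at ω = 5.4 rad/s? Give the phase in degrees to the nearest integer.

-152 deg

∠(j5.4 + 2.9) = arctan(5.4/2.9) = 61.76°
∠(j5.4) = 90.00°
∠L(j5.4) = − (61.76° + 90.00°) = -151.76°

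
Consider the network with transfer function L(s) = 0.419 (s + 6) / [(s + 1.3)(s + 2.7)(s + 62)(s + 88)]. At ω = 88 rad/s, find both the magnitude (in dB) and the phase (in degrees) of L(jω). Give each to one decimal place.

|L| = -129.0 dB, ∠L = -191.1°

|j88 + 6| = √(88² + 6²) = 88.2
|j88 + 1.3| = √(88² + 1.3²) = 88.01
|j88 + 2.7| = √(88² + 2.7²) = 88.04
|j88 + 62| = √(88² + 62²) = 107.6
|j88 + 88| = √(88² + 88²) = 124.5
|L(j88)| = 0.419 × 88.2 / (88.01 × 88.04 × 107.6 × 124.5) = 3.5603e-07
20 log₁₀(3.5603e-07) = -128.97 dB
∠(j88 + 6) = arctan(88/6) = 86.10°
∠(j88 + 1.3) = arctan(88/1.3) = 89.15°
∠(j88 + 2.7) = arctan(88/2.7) = 88.24°
∠(j88 + 62) = arctan(88/62) = 54.83°
∠(j88 + 88) = arctan(88/88) = 45.00°
∠L(j88) = 86.10° − (89.15° + 88.24° + 54.83° + 45.00°) = -191.13°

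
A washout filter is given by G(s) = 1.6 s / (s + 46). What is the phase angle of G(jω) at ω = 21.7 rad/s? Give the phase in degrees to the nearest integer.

65 deg

∠(j21.7) = 90.00°
∠(j21.7 + 46) = arctan(21.7/46) = 25.26°
∠G(j21.7) = 90.00° − 25.26° = 64.74°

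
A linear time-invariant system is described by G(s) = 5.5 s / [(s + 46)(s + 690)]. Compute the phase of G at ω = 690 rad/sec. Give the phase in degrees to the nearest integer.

∠(j690) = 90.00°
∠(j690 + 46) = arctan(690/46) = 86.19°
∠(j690 + 690) = arctan(690/690) = 45.00°
∠G(j690) = 90.00° − (86.19° + 45.00°) = -41.19°

-41°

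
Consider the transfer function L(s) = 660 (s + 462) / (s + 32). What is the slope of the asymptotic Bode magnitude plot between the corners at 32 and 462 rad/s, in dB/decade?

In this band the factors already past their corner are: pole at 32; net slope = -20 dB/decade.

-20 dB/decade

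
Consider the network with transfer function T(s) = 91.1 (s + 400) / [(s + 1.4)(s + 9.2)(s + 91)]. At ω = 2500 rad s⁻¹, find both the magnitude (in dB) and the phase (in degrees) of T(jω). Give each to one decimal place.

|T| = -96.6 dB, ∠T = -186.8°

|j2500 + 400| = √(2500² + 400²) = 2532
|j2500 + 1.4| = √(2500² + 1.4²) = 2500
|j2500 + 9.2| = √(2500² + 9.2²) = 2500
|j2500 + 91| = √(2500² + 91²) = 2502
|T(j2500)| = 91.1 × 2532 / (2500 × 2500 × 2502) = 1.4752e-05
20 log₁₀(1.4752e-05) = -96.62 dB
∠(j2500 + 400) = arctan(2500/400) = 80.91°
∠(j2500 + 1.4) = arctan(2500/1.4) = 89.97°
∠(j2500 + 9.2) = arctan(2500/9.2) = 89.79°
∠(j2500 + 91) = arctan(2500/91) = 87.92°
∠T(j2500) = 80.91° − (89.97° + 89.79° + 87.92°) = -186.76°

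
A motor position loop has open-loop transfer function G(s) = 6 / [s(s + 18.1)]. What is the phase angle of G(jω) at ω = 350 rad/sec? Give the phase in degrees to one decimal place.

-177.0 deg

∠(j350 + 18.1) = arctan(350/18.1) = 87.04°
∠(j350) = 90.00°
∠G(j350) = − (87.04° + 90.00°) = -177.04°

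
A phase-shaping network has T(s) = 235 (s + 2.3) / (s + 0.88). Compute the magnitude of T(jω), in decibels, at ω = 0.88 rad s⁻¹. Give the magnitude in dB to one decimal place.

|j0.88 + 2.3| = √(0.88² + 2.3²) = 2.463
|j0.88 + 0.88| = √(0.88² + 0.88²) = 1.245
|T(j0.88)| = 235 × 2.463 / 1.245 = 465.01
20 log₁₀(465.01) = 53.35 dB

53.3 dB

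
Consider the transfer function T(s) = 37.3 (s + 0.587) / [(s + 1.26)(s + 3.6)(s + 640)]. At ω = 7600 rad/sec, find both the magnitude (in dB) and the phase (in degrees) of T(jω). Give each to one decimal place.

|T| = -123.8 dB, ∠T = -175.2°

|j7600 + 0.587| = √(7600² + 0.587²) = 7600
|j7600 + 1.26| = √(7600² + 1.26²) = 7600
|j7600 + 3.6| = √(7600² + 3.6²) = 7600
|j7600 + 640| = √(7600² + 640²) = 7627
|T(j7600)| = 37.3 × 7600 / (7600 × 7600 × 7627) = 6.435e-07
20 log₁₀(6.435e-07) = -123.83 dB
∠(j7600 + 0.587) = arctan(7600/0.587) = 90.00°
∠(j7600 + 1.26) = arctan(7600/1.26) = 89.99°
∠(j7600 + 3.6) = arctan(7600/3.6) = 89.97°
∠(j7600 + 640) = arctan(7600/640) = 85.19°
∠T(j7600) = 90.00° − (89.99° + 89.97° + 85.19°) = -175.15°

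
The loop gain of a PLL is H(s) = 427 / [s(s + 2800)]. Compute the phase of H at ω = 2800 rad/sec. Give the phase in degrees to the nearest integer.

-135°

∠(j2800 + 2800) = arctan(2800/2800) = 45.00°
∠(j2800) = 90.00°
∠H(j2800) = − (45.00° + 90.00°) = -135.00°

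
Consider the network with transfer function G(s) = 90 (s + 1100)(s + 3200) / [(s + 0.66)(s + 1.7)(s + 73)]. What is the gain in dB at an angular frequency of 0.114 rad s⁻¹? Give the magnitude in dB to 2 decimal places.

131.60 dB

|j0.114 + 1100| = √(0.114² + 1100²) = 1100
|j0.114 + 3200| = √(0.114² + 3200²) = 3200
|j0.114 + 0.66| = √(0.114² + 0.66²) = 0.6698
|j0.114 + 1.7| = √(0.114² + 1.7²) = 1.704
|j0.114 + 73| = √(0.114² + 73²) = 73
|G(j0.114)| = 90 × 1100 × 3200 / (0.6698 × 1.704 × 73) = 3.8029e+06
20 log₁₀(3.8029e+06) = 131.602 dB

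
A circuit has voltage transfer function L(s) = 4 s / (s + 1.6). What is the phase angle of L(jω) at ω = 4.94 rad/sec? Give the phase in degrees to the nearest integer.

18 deg

∠(j4.94) = 90.00°
∠(j4.94 + 1.6) = arctan(4.94/1.6) = 72.05°
∠L(j4.94) = 90.00° − 72.05° = 17.95°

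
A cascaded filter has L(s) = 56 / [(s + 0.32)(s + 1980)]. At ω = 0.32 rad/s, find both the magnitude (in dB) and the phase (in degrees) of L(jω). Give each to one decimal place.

|j0.32 + 0.32| = √(0.32² + 0.32²) = 0.4525
|j0.32 + 1980| = √(0.32² + 1980²) = 1980
|L(j0.32)| = 56 / (0.4525 × 1980) = 0.062497
20 log₁₀(0.062497) = -24.08 dB
∠(j0.32 + 0.32) = arctan(0.32/0.32) = 45.00°
∠(j0.32 + 1980) = arctan(0.32/1980) = 0.01°
∠L(j0.32) = − (45.00° + 0.01°) = -45.01°

|L| = -24.1 dB, ∠L = -45.0°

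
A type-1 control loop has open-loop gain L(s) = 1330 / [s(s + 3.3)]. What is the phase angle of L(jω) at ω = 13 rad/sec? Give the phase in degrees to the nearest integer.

∠(j13 + 3.3) = arctan(13/3.3) = 75.76°
∠(j13) = 90.00°
∠L(j13) = − (75.76° + 90.00°) = -165.76°

-166°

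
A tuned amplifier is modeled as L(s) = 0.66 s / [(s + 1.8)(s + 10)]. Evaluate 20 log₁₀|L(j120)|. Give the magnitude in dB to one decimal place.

|j120| = 120
|j120 + 1.8| = √(120² + 1.8²) = 120
|j120 + 10| = √(120² + 10²) = 120.4
|L(j120)| = 0.66 × 120 / (120 × 120.4) = 0.0054804
20 log₁₀(0.0054804) = -45.22 dB

-45.2 dB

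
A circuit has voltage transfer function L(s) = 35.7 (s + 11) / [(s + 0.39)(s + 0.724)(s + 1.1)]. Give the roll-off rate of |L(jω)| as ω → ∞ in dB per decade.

-40 dB/decade

With 1 zero and 3 poles, the high-frequency asymptotic slope is 20 × (1 − 3) = -40 dB/decade.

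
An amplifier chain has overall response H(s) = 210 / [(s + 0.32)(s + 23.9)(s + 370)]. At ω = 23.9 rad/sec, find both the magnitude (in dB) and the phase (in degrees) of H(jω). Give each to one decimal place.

|j23.9 + 0.32| = √(23.9² + 0.32²) = 23.9
|j23.9 + 23.9| = √(23.9² + 23.9²) = 33.8
|j23.9 + 370| = √(23.9² + 370²) = 370.8
|H(j23.9)| = 210 / (23.9 × 33.8 × 370.8) = 0.00070107
20 log₁₀(0.00070107) = -63.08 dB
∠(j23.9 + 0.32) = arctan(23.9/0.32) = 89.23°
∠(j23.9 + 23.9) = arctan(23.9/23.9) = 45.00°
∠(j23.9 + 370) = arctan(23.9/370) = 3.70°
∠H(j23.9) = − (89.23° + 45.00° + 3.70°) = -137.93°

|H| = -63.1 dB, ∠H = -137.9°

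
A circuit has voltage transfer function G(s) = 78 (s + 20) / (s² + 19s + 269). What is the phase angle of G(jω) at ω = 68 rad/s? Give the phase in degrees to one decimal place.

-89.9°

∠(j68 + 20) = arctan(68/20) = 73.61°
∠[(j68)² + 19(j68) + 269] = ∠[-4355 + j1292] = 163.48°
∠G(j68) = 73.61° − 163.48° = -89.87°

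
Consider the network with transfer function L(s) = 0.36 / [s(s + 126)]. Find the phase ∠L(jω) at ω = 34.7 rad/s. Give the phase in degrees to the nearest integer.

-105°

∠(j34.7 + 126) = arctan(34.7/126) = 15.40°
∠(j34.7) = 90.00°
∠L(j34.7) = − (15.40° + 90.00°) = -105.40°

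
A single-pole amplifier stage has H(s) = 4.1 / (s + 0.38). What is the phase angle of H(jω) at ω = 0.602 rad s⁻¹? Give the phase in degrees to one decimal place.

-57.7°

∠(j0.602 + 0.38) = arctan(0.602/0.38) = 57.74°
∠H(j0.602) = −57.74° = -57.74°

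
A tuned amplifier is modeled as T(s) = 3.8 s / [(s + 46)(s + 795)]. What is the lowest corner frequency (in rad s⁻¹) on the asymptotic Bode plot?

46 rad s⁻¹

Break frequencies occur at each pole and zero magnitude: 46 rad s⁻¹, 795 rad s⁻¹.
The lowest is 46 rad s⁻¹.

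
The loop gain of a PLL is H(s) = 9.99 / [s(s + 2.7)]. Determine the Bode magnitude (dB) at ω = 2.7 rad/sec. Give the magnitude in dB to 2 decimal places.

-0.27 dB

|j2.7 + 2.7| = √(2.7² + 2.7²) = 3.818
|j2.7| = 2.7
|H(j2.7)| = 9.99 / (3.818 × 2.7) = 0.969
20 log₁₀(0.969) = -0.274 dB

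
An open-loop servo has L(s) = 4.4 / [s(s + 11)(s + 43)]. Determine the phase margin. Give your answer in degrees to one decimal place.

89.9°

Gain crossover: |L(jω)| = 1 at ω ≈ 0.0093 rad/s.
∠L(j0.0093) = −90° − arctan(0.0093/11) − arctan(0.0093/43) ≈ -90.06°
PM = 180° + (-90.06°) = 89.94°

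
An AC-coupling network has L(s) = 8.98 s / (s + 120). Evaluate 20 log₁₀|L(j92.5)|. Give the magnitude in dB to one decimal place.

14.8 dB

|j92.5| = 92.5
|j92.5 + 120| = √(92.5² + 120²) = 151.5
|L(j92.5)| = 8.98 × 92.5 / 151.5 = 5.4824
20 log₁₀(5.4824) = 14.78 dB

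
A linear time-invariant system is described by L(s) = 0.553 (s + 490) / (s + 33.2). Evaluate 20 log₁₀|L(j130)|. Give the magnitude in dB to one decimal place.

6.4 dB

|j130 + 490| = √(130² + 490²) = 507
|j130 + 33.2| = √(130² + 33.2²) = 134.2
|L(j130)| = 0.553 × 507 / 134.2 = 2.0894
20 log₁₀(2.0894) = 6.40 dB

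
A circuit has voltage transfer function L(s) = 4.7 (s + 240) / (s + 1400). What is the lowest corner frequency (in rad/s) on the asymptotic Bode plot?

240 rad/s

Break frequencies occur at each pole and zero magnitude: 240 rad/s, 1400 rad/s.
The lowest is 240 rad/s.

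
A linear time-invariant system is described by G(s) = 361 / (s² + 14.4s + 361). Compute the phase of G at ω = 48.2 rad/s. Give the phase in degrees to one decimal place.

-160.5°

∠[(j48.2)² + 14.4(j48.2) + 361] = ∠[-1962.2 + j694.08] = 160.52°
∠G(j48.2) = −160.52° = -160.52°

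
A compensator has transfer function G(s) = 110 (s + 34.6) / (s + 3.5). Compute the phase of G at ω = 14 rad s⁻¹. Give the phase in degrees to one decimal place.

∠(j14 + 34.6) = arctan(14/34.6) = 22.03°
∠(j14 + 3.5) = arctan(14/3.5) = 75.96°
∠G(j14) = 22.03° − 75.96° = -53.93°

-53.9°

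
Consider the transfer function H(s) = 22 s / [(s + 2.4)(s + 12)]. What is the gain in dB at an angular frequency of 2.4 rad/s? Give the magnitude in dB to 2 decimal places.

2.08 dB

|j2.4| = 2.4
|j2.4 + 2.4| = √(2.4² + 2.4²) = 3.394
|j2.4 + 12| = √(2.4² + 12²) = 12.24
|H(j2.4)| = 22 × 2.4 / (3.394 × 12.24) = 1.2712
20 log₁₀(1.2712) = 2.084 dB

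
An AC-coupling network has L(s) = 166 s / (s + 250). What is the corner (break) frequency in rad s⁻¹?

250 rad s⁻¹

The single real pole at s = −250 gives a corner at ω = 250 rad s⁻¹.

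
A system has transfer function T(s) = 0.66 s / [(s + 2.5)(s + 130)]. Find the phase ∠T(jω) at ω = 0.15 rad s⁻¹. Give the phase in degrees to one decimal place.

86.5°

∠(j0.15) = 90.00°
∠(j0.15 + 2.5) = arctan(0.15/2.5) = 3.43°
∠(j0.15 + 130) = arctan(0.15/130) = 0.07°
∠T(j0.15) = 90.00° − (3.43° + 0.07°) = 86.50°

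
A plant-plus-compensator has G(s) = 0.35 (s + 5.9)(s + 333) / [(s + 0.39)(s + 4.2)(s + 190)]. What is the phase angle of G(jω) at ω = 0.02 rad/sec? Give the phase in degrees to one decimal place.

-3.0°

∠(j0.02 + 5.9) = arctan(0.02/5.9) = 0.19°
∠(j0.02 + 333) = arctan(0.02/333) = 0.00°
∠(j0.02 + 0.39) = arctan(0.02/0.39) = 2.94°
∠(j0.02 + 4.2) = arctan(0.02/4.2) = 0.27°
∠(j0.02 + 190) = arctan(0.02/190) = 0.01°
∠G(j0.02) = 0.19° + 0.00° − (2.94° + 0.27° + 0.01°) = -3.02°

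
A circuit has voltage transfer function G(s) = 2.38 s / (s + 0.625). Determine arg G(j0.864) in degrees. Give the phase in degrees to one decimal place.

35.9 deg

∠(j0.864) = 90.00°
∠(j0.864 + 0.625) = arctan(0.864/0.625) = 54.12°
∠G(j0.864) = 90.00° − 54.12° = 35.88°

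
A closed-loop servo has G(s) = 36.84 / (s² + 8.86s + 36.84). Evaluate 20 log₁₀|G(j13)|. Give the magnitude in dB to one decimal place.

|(j13)² + 8.86(j13) + 36.84| = |-132.16 + j115.18| = 175.3
|G(j13)| = 36.84 / 175.3 = 0.21015
20 log₁₀(0.21015) = -13.55 dB

-13.5 dB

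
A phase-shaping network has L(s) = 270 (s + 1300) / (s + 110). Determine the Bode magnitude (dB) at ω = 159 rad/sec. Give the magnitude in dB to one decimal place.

65.2 dB

|j159 + 1300| = √(159² + 1300²) = 1310
|j159 + 110| = √(159² + 110²) = 193.3
|L(j159)| = 270 × 1310 / 193.3 = 1829
20 log₁₀(1829) = 65.24 dB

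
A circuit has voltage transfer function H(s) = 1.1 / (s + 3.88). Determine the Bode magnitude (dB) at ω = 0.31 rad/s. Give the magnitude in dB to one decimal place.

-11.0 dB

|j0.31 + 3.88| = √(0.31² + 3.88²) = 3.892
|H(j0.31)| = 1.1 / 3.892 = 0.2826
20 log₁₀(0.2826) = -10.98 dB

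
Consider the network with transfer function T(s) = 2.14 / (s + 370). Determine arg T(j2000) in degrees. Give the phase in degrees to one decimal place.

∠(j2000 + 370) = arctan(2000/370) = 79.52°
∠T(j2000) = −79.52° = -79.52°

-79.5 deg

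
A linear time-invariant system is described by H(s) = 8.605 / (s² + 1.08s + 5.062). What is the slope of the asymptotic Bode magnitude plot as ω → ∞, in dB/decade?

-40 dB/decade

With 0 zeros and 2 poles, the high-frequency asymptotic slope is 20 × (0 − 2) = -40 dB/decade.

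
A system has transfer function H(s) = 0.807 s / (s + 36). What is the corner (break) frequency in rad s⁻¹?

36 rad s⁻¹

The single real pole at s = −36 gives a corner at ω = 36 rad s⁻¹.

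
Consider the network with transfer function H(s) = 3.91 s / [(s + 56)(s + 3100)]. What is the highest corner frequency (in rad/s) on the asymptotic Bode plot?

3100 rad/s

Break frequencies occur at each pole and zero magnitude: 56 rad/s, 3100 rad/s.
The highest is 3100 rad/s.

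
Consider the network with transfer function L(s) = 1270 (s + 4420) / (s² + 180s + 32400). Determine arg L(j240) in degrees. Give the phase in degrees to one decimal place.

∠(j240 + 4420) = arctan(240/4420) = 3.11°
∠[(j240)² + 180(j240) + 32400] = ∠[-25200 + j43200] = 120.26°
∠L(j240) = 3.11° − 120.26° = -117.15°

-117.1 deg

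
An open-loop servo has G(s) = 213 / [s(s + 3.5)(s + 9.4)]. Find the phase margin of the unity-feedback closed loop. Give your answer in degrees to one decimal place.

18.7°

Gain crossover: |G(jω)| = 1 at ω ≈ 3.95 rad/s.
∠G(j3.95) = −90° − arctan(3.95/3.5) − arctan(3.95/9.4) ≈ -161.31°
PM = 180° + (-161.31°) = 18.69°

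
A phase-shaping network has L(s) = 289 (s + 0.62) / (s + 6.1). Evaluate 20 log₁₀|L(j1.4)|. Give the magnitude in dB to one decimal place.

|j1.4 + 0.62| = √(1.4² + 0.62²) = 1.531
|j1.4 + 6.1| = √(1.4² + 6.1²) = 6.259
|L(j1.4)| = 289 × 1.531 / 6.259 = 70.703
20 log₁₀(70.703) = 36.99 dB

37.0 dB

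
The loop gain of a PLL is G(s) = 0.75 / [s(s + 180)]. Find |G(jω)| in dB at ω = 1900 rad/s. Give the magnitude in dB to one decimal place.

-133.7 dB

|j1900 + 180| = √(1900² + 180²) = 1909
|j1900| = 1900
|G(j1900)| = 0.75 / (1909 × 1900) = 2.0683e-07
20 log₁₀(2.0683e-07) = -133.69 dB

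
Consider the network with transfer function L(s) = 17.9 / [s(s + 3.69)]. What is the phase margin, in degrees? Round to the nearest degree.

46°

Gain crossover: |L(jω)| = 1 at ω ≈ 3.51 rad/sec.
∠L(j3.51) = −90° − arctan(3.51/3.69) ≈ -133.59°
PM = 180° + (-133.59°) = 46.41°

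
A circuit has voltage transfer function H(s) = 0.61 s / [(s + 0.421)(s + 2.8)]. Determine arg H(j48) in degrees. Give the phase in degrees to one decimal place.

-86.2°

∠(j48) = 90.00°
∠(j48 + 0.421) = arctan(48/0.421) = 89.50°
∠(j48 + 2.8) = arctan(48/2.8) = 86.66°
∠H(j48) = 90.00° − (89.50° + 86.66°) = -86.16°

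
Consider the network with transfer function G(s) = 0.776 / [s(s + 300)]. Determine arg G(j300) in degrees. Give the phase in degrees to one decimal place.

∠(j300 + 300) = arctan(300/300) = 45.00°
∠(j300) = 90.00°
∠G(j300) = − (45.00° + 90.00°) = -135.00°

-135.0 deg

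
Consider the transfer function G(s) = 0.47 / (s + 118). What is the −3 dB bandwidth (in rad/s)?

118 rad/s

For a single-pole low-pass, the −3 dB point is at the pole: ω = 118 rad/s.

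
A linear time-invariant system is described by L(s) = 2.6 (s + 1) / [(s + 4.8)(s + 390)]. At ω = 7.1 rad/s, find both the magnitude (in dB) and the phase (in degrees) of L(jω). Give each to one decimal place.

|j7.1 + 1| = √(7.1² + 1²) = 7.17
|j7.1 + 4.8| = √(7.1² + 4.8²) = 8.57
|j7.1 + 390| = √(7.1² + 390²) = 390.1
|L(j7.1)| = 2.6 × 7.17 / (8.57 × 390.1) = 0.0055765
20 log₁₀(0.0055765) = -45.07 dB
∠(j7.1 + 1) = arctan(7.1/1) = 81.98°
∠(j7.1 + 4.8) = arctan(7.1/4.8) = 55.94°
∠(j7.1 + 390) = arctan(7.1/390) = 1.04°
∠L(j7.1) = 81.98° − (55.94° + 1.04°) = 25.00°

|L| = -45.1 dB, ∠L = 25.0 deg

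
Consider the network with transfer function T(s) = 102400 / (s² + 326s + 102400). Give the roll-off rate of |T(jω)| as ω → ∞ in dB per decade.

With 0 zeros and 2 poles, the high-frequency asymptotic slope is 20 × (0 − 2) = -40 dB/decade.

-40 dB/decade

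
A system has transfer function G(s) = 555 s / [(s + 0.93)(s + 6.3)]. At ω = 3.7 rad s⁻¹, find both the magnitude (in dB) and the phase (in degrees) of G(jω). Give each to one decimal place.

|G| = 37.3 dB, ∠G = -16.3°

|j3.7| = 3.7
|j3.7 + 0.93| = √(3.7² + 0.93²) = 3.815
|j3.7 + 6.3| = √(3.7² + 6.3²) = 7.306
|G(j3.7)| = 555 × 3.7 / (3.815 × 7.306) = 73.672
20 log₁₀(73.672) = 37.35 dB
∠(j3.7) = 90.00°
∠(j3.7 + 0.93) = arctan(3.7/0.93) = 75.89°
∠(j3.7 + 6.3) = arctan(3.7/6.3) = 30.43°
∠G(j3.7) = 90.00° − (75.89° + 30.43°) = -16.32°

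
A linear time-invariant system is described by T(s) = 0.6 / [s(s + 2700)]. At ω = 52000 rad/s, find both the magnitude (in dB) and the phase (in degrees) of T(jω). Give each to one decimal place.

|j52000 + 2700| = √(52000² + 2700²) = 5.207e+04
|j52000| = 5.2e+04
|T(j52000)| = 0.6 / (5.207e+04 × 5.2e+04) = 2.2159e-10
20 log₁₀(2.2159e-10) = -193.09 dB
∠(j52000 + 2700) = arctan(52000/2700) = 87.03°
∠(j52000) = 90.00°
∠T(j52000) = − (87.03° + 90.00°) = -177.03°

|T| = -193.1 dB, ∠T = -177.0°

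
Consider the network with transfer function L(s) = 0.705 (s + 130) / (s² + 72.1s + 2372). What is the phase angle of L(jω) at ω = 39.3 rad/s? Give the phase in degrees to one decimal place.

-56.9°

∠(j39.3 + 130) = arctan(39.3/130) = 16.82°
∠[(j39.3)² + 72.1(j39.3) + 2372] = ∠[827.51 + j2833.5] = 73.72°
∠L(j39.3) = 16.82° − 73.72° = -56.90°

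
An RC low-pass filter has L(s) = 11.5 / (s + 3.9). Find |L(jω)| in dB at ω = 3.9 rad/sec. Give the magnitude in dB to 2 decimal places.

6.38 dB

|j3.9 + 3.9| = √(3.9² + 3.9²) = 5.515
|L(j3.9)| = 11.5 / 5.515 = 2.0851
20 log₁₀(2.0851) = 6.382 dB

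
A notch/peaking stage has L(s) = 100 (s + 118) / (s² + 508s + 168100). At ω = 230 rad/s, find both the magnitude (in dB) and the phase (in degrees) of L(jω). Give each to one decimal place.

|j230 + 118| = √(230² + 118²) = 258.5
|(j230)² + 508(j230) + 168100| = |1.152e+05 + j1.1684e+05| = 1.641e+05
|L(j230)| = 100 × 258.5 / 1.641e+05 = 0.15755
20 log₁₀(0.15755) = -16.05 dB
∠(j230 + 118) = arctan(230/118) = 62.84°
∠[(j230)² + 508(j230) + 168100] = ∠[1.152e+05 + j1.1684e+05] = 45.40°
∠L(j230) = 62.84° − 45.40° = 17.44°

|L| = -16.1 dB, ∠L = 17.4°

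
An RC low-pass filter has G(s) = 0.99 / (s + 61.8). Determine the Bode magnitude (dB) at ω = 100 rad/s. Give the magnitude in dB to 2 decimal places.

-41.49 dB

|j100 + 61.8| = √(100² + 61.8²) = 117.6
|G(j100)| = 0.99 / 117.6 = 0.0084216
20 log₁₀(0.0084216) = -41.492 dB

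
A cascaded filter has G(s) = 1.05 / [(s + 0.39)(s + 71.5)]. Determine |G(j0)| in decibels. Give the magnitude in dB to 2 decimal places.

-28.48 dB

G(0) = 1.05 / (0.39 × 71.5) = 0.037655
20 log₁₀(0.037655) = -28.484 dB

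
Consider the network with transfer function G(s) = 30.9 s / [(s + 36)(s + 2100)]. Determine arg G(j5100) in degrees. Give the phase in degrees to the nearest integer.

∠(j5100) = 90.00°
∠(j5100 + 36) = arctan(5100/36) = 89.60°
∠(j5100 + 2100) = arctan(5100/2100) = 67.62°
∠G(j5100) = 90.00° − (89.60° + 67.62°) = -67.22°

-67°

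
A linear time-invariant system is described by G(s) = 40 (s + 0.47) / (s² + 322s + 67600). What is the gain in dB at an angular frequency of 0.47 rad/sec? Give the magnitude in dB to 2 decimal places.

|j0.47 + 0.47| = √(0.47² + 0.47²) = 0.6647
|(j0.47)² + 322(j0.47) + 67600| = |67600 + j151.34| = 6.76e+04
|G(j0.47)| = 40 × 0.6647 / 6.76e+04 = 0.0003933
20 log₁₀(0.0003933) = -68.105 dB

-68.11 dB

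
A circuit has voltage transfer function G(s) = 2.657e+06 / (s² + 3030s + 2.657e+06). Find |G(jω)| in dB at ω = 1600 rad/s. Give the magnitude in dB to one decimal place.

-5.2 dB

|(j1600)² + 3030(j1600) + 2.657e+06| = |97000 + j4.848e+06| = 4.849e+06
|G(j1600)| = 2.657e+06 / 4.849e+06 = 0.54795
20 log₁₀(0.54795) = -5.23 dB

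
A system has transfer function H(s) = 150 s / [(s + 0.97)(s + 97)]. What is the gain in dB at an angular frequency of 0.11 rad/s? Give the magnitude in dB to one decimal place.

-15.2 dB

|j0.11| = 0.11
|j0.11 + 0.97| = √(0.11² + 0.97²) = 0.9762
|j0.11 + 97| = √(0.11² + 97²) = 97
|H(j0.11)| = 150 × 0.11 / (0.9762 × 97) = 0.17425
20 log₁₀(0.17425) = -15.18 dB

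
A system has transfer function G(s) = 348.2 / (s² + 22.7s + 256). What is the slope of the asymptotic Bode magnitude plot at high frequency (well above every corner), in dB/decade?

With 0 zeros and 2 poles, the high-frequency asymptotic slope is 20 × (0 − 2) = -40 dB/decade.

-40 dB/decade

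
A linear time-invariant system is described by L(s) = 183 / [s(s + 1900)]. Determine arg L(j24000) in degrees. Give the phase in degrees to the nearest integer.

∠(j24000 + 1900) = arctan(24000/1900) = 85.47°
∠(j24000) = 90.00°
∠L(j24000) = − (85.47° + 90.00°) = -175.47°

-175°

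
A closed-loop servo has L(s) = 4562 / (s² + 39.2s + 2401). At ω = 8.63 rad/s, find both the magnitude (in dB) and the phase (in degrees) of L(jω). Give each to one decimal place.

|(j8.63)² + 39.2(j8.63) + 2401| = |2326.5 + j338.3| = 2351
|L(j8.63)| = 4562 / 2351 = 1.9405
20 log₁₀(1.9405) = 5.76 dB
∠[(j8.63)² + 39.2(j8.63) + 2401] = ∠[2326.5 + j338.3] = 8.27°
∠L(j8.63) = −8.27° = -8.27°

|L| = 5.8 dB, ∠L = -8.3 deg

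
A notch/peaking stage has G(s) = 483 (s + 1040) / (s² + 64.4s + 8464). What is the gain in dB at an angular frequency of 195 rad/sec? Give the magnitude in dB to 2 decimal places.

24.03 dB

|j195 + 1040| = √(195² + 1040²) = 1058
|(j195)² + 64.4(j195) + 8464| = |-29561 + j12558| = 3.212e+04
|G(j195)| = 483 × 1058 / 3.212e+04 = 15.912
20 log₁₀(15.912) = 24.035 dB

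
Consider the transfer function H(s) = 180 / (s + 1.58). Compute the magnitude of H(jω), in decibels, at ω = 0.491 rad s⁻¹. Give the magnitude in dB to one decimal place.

|j0.491 + 1.58| = √(0.491² + 1.58²) = 1.655
|H(j0.491)| = 180 / 1.655 = 108.79
20 log₁₀(108.79) = 40.73 dB

40.7 dB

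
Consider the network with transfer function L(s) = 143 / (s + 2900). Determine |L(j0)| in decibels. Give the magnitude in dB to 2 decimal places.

L(0) = 143 / 2900 = 0.04931
20 log₁₀(0.04931) = -26.141 dB

-26.14 dB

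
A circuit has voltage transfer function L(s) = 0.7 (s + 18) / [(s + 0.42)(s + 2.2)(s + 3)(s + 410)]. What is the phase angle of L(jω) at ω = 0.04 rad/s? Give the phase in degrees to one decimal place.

-7.1°

∠(j0.04 + 18) = arctan(0.04/18) = 0.13°
∠(j0.04 + 0.42) = arctan(0.04/0.42) = 5.44°
∠(j0.04 + 2.2) = arctan(0.04/2.2) = 1.04°
∠(j0.04 + 3) = arctan(0.04/3) = 0.76°
∠(j0.04 + 410) = arctan(0.04/410) = 0.01°
∠L(j0.04) = 0.13° − (5.44° + 1.04° + 0.76° + 0.01°) = -7.12°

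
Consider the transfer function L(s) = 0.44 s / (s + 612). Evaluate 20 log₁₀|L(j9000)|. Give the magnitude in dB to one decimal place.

|j9000| = 9000
|j9000 + 612| = √(9000² + 612²) = 9021
|L(j9000)| = 0.44 × 9000 / 9021 = 0.43899
20 log₁₀(0.43899) = -7.15 dB

-7.2 dB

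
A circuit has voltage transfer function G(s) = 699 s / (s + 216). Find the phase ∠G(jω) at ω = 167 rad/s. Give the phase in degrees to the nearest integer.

52°

∠(j167) = 90.00°
∠(j167 + 216) = arctan(167/216) = 37.71°
∠G(j167) = 90.00° − 37.71° = 52.29°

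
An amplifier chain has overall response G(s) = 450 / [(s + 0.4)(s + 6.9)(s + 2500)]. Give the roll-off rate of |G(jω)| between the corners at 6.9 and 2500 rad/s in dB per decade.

In this band the factors already past their corner are: pole at 0.4, pole at 6.9; net slope = -40 dB/decade.

-40 dB/decade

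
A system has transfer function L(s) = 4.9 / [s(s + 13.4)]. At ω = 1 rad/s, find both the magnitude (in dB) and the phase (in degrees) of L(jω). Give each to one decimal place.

|L| = -8.8 dB, ∠L = -94.3°

|j1 + 13.4| = √(1² + 13.4²) = 13.44
|j1| = 1
|L(j1)| = 4.9 / (13.44 × 1) = 0.36466
20 log₁₀(0.36466) = -8.76 dB
∠(j1 + 13.4) = arctan(1/13.4) = 4.27°
∠(j1) = 90.00°
∠L(j1) = − (4.27° + 90.00°) = -94.27°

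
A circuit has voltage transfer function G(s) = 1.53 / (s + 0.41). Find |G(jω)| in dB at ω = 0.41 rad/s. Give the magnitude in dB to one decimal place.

8.4 dB

|j0.41 + 0.41| = √(0.41² + 0.41²) = 0.5798
|G(j0.41)| = 1.53 / 0.5798 = 2.6387
20 log₁₀(2.6387) = 8.43 dB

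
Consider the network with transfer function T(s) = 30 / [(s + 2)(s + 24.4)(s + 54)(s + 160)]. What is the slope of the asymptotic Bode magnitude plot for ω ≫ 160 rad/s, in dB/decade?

With 0 zeros and 4 poles, the high-frequency asymptotic slope is 20 × (0 − 4) = -80 dB/decade.

-80 dB/decade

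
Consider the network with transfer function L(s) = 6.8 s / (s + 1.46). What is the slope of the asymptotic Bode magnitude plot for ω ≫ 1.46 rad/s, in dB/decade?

0 dB/decade

With 1 zero and 1 pole, the high-frequency asymptotic slope is 20 × (1 − 1) = 0 dB/decade.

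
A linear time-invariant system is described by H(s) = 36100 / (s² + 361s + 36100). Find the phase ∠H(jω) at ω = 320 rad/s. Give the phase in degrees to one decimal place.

∠[(j320)² + 361(j320) + 36100] = ∠[-66300 + j1.1552e+05] = 119.85°
∠H(j320) = −119.85° = -119.85°

-119.9°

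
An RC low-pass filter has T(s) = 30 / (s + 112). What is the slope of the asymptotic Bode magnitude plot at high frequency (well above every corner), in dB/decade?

-20 dB/decade

With 0 zeros and 1 pole, the high-frequency asymptotic slope is 20 × (0 − 1) = -20 dB/decade.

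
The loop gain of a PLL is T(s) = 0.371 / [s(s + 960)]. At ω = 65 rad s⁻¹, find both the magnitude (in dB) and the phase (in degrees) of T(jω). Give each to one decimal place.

|j65 + 960| = √(65² + 960²) = 962.2
|j65| = 65
|T(j65)| = 0.371 / (962.2 × 65) = 5.9319e-06
20 log₁₀(5.9319e-06) = -104.54 dB
∠(j65 + 960) = arctan(65/960) = 3.87°
∠(j65) = 90.00°
∠T(j65) = − (3.87° + 90.00°) = -93.87°

|T| = -104.5 dB, ∠T = -93.9°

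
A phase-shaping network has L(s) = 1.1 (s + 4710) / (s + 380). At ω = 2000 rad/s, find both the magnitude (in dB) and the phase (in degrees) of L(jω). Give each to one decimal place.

|j2000 + 4710| = √(2000² + 4710²) = 5117
|j2000 + 380| = √(2000² + 380²) = 2036
|L(j2000)| = 1.1 × 5117 / 2036 = 2.7649
20 log₁₀(2.7649) = 8.83 dB
∠(j2000 + 4710) = arctan(2000/4710) = 23.01°
∠(j2000 + 380) = arctan(2000/380) = 79.24°
∠L(j2000) = 23.01° − 79.24° = -56.23°

|L| = 8.8 dB, ∠L = -56.2°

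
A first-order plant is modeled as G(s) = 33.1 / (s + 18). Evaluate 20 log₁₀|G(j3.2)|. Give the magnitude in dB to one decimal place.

5.2 dB

|j3.2 + 18| = √(3.2² + 18²) = 18.28
|G(j3.2)| = 33.1 / 18.28 = 1.8105
20 log₁₀(1.8105) = 5.16 dB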